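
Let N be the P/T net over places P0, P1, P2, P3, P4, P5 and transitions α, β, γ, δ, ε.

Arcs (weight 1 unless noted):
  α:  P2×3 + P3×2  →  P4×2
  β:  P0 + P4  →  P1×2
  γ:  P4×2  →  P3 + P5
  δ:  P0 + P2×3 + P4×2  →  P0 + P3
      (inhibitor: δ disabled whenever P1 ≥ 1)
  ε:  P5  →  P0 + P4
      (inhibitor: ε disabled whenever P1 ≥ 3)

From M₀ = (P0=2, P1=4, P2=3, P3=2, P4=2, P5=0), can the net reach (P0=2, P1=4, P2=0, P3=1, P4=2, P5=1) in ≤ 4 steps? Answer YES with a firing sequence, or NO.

YES — reachable via ⟨α, γ⟩ (2 firings)

step 1: fire α:  (P0=2, P1=4, P2=3, P3=2, P4=2, P5=0) → (P0=2, P1=4, P2=0, P3=0, P4=4, P5=0)
step 2: fire γ:  (P0=2, P1=4, P2=0, P3=0, P4=4, P5=0) → (P0=2, P1=4, P2=0, P3=1, P4=2, P5=1)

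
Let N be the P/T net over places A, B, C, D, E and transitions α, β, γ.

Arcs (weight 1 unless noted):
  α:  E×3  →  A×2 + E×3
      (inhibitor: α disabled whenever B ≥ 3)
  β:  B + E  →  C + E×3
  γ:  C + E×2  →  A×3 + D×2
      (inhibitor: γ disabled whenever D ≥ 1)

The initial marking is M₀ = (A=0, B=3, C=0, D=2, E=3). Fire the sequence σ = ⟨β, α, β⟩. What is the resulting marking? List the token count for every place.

step 1: fire β:  (A=0, B=3, C=0, D=2, E=3) → (A=0, B=2, C=1, D=2, E=5)
step 2: fire α:  (A=0, B=2, C=1, D=2, E=5) → (A=2, B=2, C=1, D=2, E=5)
step 3: fire β:  (A=2, B=2, C=1, D=2, E=5) → (A=2, B=1, C=2, D=2, E=7)

(A=2, B=1, C=2, D=2, E=7)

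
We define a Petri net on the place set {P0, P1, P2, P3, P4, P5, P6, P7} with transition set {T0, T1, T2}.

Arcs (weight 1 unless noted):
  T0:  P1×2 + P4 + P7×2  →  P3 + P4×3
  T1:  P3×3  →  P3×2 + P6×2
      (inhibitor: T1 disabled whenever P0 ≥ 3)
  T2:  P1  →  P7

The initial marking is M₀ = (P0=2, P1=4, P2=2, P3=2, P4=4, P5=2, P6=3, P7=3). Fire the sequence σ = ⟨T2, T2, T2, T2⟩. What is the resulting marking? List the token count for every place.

step 1: fire T2:  (P0=2, P1=4, P2=2, P3=2, P4=4, P5=2, P6=3, P7=3) → (P0=2, P1=3, P2=2, P3=2, P4=4, P5=2, P6=3, P7=4)
step 2: fire T2:  (P0=2, P1=3, P2=2, P3=2, P4=4, P5=2, P6=3, P7=4) → (P0=2, P1=2, P2=2, P3=2, P4=4, P5=2, P6=3, P7=5)
step 3: fire T2:  (P0=2, P1=2, P2=2, P3=2, P4=4, P5=2, P6=3, P7=5) → (P0=2, P1=1, P2=2, P3=2, P4=4, P5=2, P6=3, P7=6)
step 4: fire T2:  (P0=2, P1=1, P2=2, P3=2, P4=4, P5=2, P6=3, P7=6) → (P0=2, P1=0, P2=2, P3=2, P4=4, P5=2, P6=3, P7=7)

(P0=2, P1=0, P2=2, P3=2, P4=4, P5=2, P6=3, P7=7)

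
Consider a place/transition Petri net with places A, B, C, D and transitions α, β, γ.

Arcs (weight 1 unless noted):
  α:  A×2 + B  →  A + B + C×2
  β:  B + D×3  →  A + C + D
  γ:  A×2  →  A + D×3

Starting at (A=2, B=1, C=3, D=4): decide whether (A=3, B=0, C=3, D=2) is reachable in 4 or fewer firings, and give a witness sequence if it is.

depth 0: 1 marking
depth 1: 4 markings reached so far
depth 2: 6 markings reached so far
depth 3: 8 markings reached so far
depth 4: 8 markings reached so far
(frontier empty at depth 4; search complete)
target is not among the 8 markings reachable within 4 steps

NO — not reachable within 4 firings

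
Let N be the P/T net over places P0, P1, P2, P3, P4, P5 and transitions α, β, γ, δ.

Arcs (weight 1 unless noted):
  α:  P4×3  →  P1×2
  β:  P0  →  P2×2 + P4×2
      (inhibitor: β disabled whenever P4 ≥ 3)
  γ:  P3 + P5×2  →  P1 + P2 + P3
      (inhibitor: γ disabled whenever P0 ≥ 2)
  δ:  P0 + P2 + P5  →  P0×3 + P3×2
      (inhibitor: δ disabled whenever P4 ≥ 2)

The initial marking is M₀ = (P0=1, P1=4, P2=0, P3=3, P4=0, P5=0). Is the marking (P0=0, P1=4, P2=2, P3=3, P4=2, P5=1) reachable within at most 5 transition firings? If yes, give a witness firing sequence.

NO — not reachable within 5 firings

depth 0: 1 marking
depth 1: 2 markings reached so far
depth 2: 2 markings reached so far
(frontier empty at depth 2; search complete)
target is not among the 2 markings reachable within 5 steps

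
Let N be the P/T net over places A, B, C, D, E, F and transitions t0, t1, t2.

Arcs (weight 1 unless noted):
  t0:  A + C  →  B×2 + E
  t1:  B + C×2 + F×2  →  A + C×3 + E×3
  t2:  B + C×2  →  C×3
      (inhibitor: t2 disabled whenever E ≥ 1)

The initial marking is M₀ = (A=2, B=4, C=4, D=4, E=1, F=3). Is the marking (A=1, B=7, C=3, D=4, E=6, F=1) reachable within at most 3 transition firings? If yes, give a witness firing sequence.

step 1: fire t0:  (A=2, B=4, C=4, D=4, E=1, F=3) → (A=1, B=6, C=3, D=4, E=2, F=3)
step 2: fire t0:  (A=1, B=6, C=3, D=4, E=2, F=3) → (A=0, B=8, C=2, D=4, E=3, F=3)
step 3: fire t1:  (A=0, B=8, C=2, D=4, E=3, F=3) → (A=1, B=7, C=3, D=4, E=6, F=1)

YES — reachable via ⟨t0, t0, t1⟩ (3 firings)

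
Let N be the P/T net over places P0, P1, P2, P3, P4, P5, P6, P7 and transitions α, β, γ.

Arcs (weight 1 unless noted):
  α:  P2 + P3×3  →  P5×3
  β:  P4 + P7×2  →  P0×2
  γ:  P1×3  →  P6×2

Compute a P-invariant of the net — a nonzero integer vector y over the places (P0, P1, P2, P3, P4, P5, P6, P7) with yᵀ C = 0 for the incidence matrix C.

Incidence matrix C (rows=places, cols=transitions):
        α    β    γ
   P0   0    2    0
   P1   0    0   -3
   P2  -1    0    0
   P3  -3    0    0
   P4   0   -1    0
   P5   3    0    0
   P6   0    0    2
   P7   0   -2    0

Candidate y = [0, 0, 3, -1, 0, 0, 0, 0]; check y·C column-wise:
  col α: 3·-1 + -1·-3 + 0·3 = 0
  col β: 0·2 + 3·0 + -1·0 + 0·-1 + 0·-2 = 0
  col γ: 0·-3 + 3·0 + -1·0 + 0·2 = 0

y = (P0:0, P1:0, P2:3, P3:-1, P4:0, P5:0, P6:0, P7:0)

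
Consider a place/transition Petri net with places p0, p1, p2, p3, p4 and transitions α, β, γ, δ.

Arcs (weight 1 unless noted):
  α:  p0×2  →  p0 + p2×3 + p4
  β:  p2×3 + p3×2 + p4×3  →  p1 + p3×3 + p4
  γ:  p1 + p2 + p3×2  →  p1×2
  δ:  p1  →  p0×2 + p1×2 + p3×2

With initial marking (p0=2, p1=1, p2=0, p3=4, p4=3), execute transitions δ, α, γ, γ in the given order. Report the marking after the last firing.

(p0=3, p1=4, p2=1, p3=2, p4=4)

step 1: fire δ:  (p0=2, p1=1, p2=0, p3=4, p4=3) → (p0=4, p1=2, p2=0, p3=6, p4=3)
step 2: fire α:  (p0=4, p1=2, p2=0, p3=6, p4=3) → (p0=3, p1=2, p2=3, p3=6, p4=4)
step 3: fire γ:  (p0=3, p1=2, p2=3, p3=6, p4=4) → (p0=3, p1=3, p2=2, p3=4, p4=4)
step 4: fire γ:  (p0=3, p1=3, p2=2, p3=4, p4=4) → (p0=3, p1=4, p2=1, p3=2, p4=4)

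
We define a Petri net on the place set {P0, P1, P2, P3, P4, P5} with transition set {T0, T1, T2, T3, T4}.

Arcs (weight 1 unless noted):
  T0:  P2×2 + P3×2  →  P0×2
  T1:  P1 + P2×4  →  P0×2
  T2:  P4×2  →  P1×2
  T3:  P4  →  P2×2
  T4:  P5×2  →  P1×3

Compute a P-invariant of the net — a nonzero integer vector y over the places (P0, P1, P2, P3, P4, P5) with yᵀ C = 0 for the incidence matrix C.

y = (P0:3, P1:2, P2:1, P3:2, P4:2, P5:3)

Incidence matrix C (rows=places, cols=transitions):
       T0   T1   T2   T3   T4
   P0   2    2    0    0    0
   P1   0   -1    2    0    3
   P2  -2   -4    0    2    0
   P3  -2    0    0    0    0
   P4   0    0   -2   -1    0
   P5   0    0    0    0   -2

Candidate y = [3, 2, 1, 2, 2, 3]; check y·C column-wise:
  col T0: 3·2 + 2·0 + 1·-2 + 2·-2 + 2·0 + 3·0 = 0
  col T1: 3·2 + 2·-1 + 1·-4 + 2·0 + 2·0 + 3·0 = 0
  col T2: 3·0 + 2·2 + 1·0 + 2·0 + 2·-2 + 3·0 = 0
  col T3: 3·0 + 2·0 + 1·2 + 2·0 + 2·-1 + 3·0 = 0
  col T4: 3·0 + 2·3 + 1·0 + 2·0 + 2·0 + 3·-2 = 0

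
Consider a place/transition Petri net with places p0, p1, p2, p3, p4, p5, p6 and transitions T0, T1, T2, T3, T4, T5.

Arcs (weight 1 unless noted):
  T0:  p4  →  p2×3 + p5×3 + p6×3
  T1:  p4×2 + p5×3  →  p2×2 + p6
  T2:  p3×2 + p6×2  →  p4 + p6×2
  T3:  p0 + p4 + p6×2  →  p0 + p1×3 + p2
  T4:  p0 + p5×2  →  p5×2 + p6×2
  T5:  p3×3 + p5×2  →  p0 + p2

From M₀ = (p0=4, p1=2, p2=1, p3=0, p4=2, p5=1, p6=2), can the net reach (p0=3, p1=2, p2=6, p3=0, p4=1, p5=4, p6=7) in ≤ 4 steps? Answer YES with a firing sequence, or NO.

NO — not reachable within 4 firings

depth 0: 1 marking
depth 1: 3 markings reached so far
depth 2: 6 markings reached so far
depth 3: 9 markings reached so far
depth 4: 12 markings reached so far
target is not among the 12 markings reachable within 4 steps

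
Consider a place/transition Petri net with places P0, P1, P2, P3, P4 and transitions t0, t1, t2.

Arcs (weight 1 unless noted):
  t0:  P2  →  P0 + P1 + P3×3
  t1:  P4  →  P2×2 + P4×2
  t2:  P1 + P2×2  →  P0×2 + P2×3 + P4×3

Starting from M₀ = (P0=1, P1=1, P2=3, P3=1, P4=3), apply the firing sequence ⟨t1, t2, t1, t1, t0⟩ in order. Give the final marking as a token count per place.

(P0=4, P1=1, P2=9, P3=4, P4=9)

step 1: fire t1:  (P0=1, P1=1, P2=3, P3=1, P4=3) → (P0=1, P1=1, P2=5, P3=1, P4=4)
step 2: fire t2:  (P0=1, P1=1, P2=5, P3=1, P4=4) → (P0=3, P1=0, P2=6, P3=1, P4=7)
step 3: fire t1:  (P0=3, P1=0, P2=6, P3=1, P4=7) → (P0=3, P1=0, P2=8, P3=1, P4=8)
step 4: fire t1:  (P0=3, P1=0, P2=8, P3=1, P4=8) → (P0=3, P1=0, P2=10, P3=1, P4=9)
step 5: fire t0:  (P0=3, P1=0, P2=10, P3=1, P4=9) → (P0=4, P1=1, P2=9, P3=4, P4=9)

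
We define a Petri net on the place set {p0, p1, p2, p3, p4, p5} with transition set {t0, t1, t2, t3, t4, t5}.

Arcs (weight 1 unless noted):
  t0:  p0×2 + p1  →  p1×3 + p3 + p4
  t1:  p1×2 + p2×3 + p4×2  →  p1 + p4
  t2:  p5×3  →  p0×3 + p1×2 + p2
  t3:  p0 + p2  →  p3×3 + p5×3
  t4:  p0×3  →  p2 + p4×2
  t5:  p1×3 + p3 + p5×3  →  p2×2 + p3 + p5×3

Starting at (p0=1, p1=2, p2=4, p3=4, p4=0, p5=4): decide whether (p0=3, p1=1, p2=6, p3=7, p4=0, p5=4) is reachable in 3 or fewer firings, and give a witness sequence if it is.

step 1: fire t2:  (p0=1, p1=2, p2=4, p3=4, p4=0, p5=4) → (p0=4, p1=4, p2=5, p3=4, p4=0, p5=1)
step 2: fire t3:  (p0=4, p1=4, p2=5, p3=4, p4=0, p5=1) → (p0=3, p1=4, p2=4, p3=7, p4=0, p5=4)
step 3: fire t5:  (p0=3, p1=4, p2=4, p3=7, p4=0, p5=4) → (p0=3, p1=1, p2=6, p3=7, p4=0, p5=4)

YES — reachable via ⟨t2, t3, t5⟩ (3 firings)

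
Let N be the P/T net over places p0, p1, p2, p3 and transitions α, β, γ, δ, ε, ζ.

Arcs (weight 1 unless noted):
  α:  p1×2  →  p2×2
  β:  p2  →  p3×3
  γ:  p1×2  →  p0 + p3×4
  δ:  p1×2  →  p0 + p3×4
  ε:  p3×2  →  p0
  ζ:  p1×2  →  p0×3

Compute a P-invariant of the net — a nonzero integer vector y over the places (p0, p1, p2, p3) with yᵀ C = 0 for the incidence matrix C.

Incidence matrix C (rows=places, cols=transitions):
        α    β    γ    δ    ε    ζ
   p0   0    0    1    1    1    3
   p1  -2    0   -2   -2    0   -2
   p2   2   -1    0    0    0    0
   p3   0    3    4    4   -2    0

Candidate y = [2, 3, 3, 1]; check y·C column-wise:
  col α: 2·0 + 3·-2 + 3·2 + 1·0 = 0
  col β: 2·0 + 3·0 + 3·-1 + 1·3 = 0
  col γ: 2·1 + 3·-2 + 3·0 + 1·4 = 0
  col δ: 2·1 + 3·-2 + 3·0 + 1·4 = 0
  col ε: 2·1 + 3·0 + 3·0 + 1·-2 = 0
  col ζ: 2·3 + 3·-2 + 3·0 + 1·0 = 0

y = (p0:2, p1:3, p2:3, p3:1)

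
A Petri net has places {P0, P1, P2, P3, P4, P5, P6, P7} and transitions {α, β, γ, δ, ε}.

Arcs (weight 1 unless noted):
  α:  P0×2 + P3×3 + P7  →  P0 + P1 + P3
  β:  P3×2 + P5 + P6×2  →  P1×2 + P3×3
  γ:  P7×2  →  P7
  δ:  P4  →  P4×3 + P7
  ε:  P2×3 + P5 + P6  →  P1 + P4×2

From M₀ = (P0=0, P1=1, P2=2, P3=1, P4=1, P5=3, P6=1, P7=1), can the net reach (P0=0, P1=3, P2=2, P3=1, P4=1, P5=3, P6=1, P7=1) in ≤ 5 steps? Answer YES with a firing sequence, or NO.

depth 0: 1 marking
depth 1: 2 markings reached so far
depth 2: 4 markings reached so far
depth 3: 6 markings reached so far
depth 4: 9 markings reached so far
depth 5: 12 markings reached so far
target is not among the 12 markings reachable within 5 steps

NO — not reachable within 5 firings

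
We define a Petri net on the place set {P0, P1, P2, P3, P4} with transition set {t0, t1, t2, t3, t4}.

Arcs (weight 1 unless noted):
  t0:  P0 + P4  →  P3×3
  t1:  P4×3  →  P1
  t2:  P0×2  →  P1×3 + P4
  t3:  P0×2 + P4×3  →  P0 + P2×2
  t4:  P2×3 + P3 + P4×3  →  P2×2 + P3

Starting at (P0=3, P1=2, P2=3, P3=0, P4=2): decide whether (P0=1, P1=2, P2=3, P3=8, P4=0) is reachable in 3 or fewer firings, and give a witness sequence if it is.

NO — not reachable within 3 firings

depth 0: 1 marking
depth 1: 3 markings reached so far
depth 2: 6 markings reached so far
depth 3: 6 markings reached so far
(frontier empty at depth 3; search complete)
target is not among the 6 markings reachable within 3 steps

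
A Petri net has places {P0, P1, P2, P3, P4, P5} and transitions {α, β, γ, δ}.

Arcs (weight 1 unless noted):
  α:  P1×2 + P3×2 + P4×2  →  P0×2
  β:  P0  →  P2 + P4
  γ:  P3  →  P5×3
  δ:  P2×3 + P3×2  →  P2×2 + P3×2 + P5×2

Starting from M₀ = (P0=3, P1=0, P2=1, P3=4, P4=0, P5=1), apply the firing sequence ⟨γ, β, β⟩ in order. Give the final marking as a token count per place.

step 1: fire γ:  (P0=3, P1=0, P2=1, P3=4, P4=0, P5=1) → (P0=3, P1=0, P2=1, P3=3, P4=0, P5=4)
step 2: fire β:  (P0=3, P1=0, P2=1, P3=3, P4=0, P5=4) → (P0=2, P1=0, P2=2, P3=3, P4=1, P5=4)
step 3: fire β:  (P0=2, P1=0, P2=2, P3=3, P4=1, P5=4) → (P0=1, P1=0, P2=3, P3=3, P4=2, P5=4)

(P0=1, P1=0, P2=3, P3=3, P4=2, P5=4)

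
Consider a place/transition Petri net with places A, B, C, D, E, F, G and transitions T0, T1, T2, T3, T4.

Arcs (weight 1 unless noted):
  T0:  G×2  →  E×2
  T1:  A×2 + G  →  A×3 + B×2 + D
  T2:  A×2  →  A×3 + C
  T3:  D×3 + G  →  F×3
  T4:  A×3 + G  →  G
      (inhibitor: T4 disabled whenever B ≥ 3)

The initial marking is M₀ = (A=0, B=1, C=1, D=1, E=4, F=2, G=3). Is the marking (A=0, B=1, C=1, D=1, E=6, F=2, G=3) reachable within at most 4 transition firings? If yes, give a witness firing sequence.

NO — not reachable within 4 firings

depth 0: 1 marking
depth 1: 2 markings reached so far
depth 2: 2 markings reached so far
(frontier empty at depth 2; search complete)
target is not among the 2 markings reachable within 4 steps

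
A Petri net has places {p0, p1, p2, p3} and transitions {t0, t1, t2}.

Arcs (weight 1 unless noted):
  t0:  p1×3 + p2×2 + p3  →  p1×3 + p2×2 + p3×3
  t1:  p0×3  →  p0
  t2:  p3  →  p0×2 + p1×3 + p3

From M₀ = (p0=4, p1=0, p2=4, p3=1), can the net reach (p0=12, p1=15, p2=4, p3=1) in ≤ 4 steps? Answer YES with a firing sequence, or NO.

depth 0: 1 marking
depth 1: 3 markings reached so far
depth 2: 6 markings reached so far
depth 3: 12 markings reached so far
depth 4: 21 markings reached so far
target is not among the 21 markings reachable within 4 steps

NO — not reachable within 4 firings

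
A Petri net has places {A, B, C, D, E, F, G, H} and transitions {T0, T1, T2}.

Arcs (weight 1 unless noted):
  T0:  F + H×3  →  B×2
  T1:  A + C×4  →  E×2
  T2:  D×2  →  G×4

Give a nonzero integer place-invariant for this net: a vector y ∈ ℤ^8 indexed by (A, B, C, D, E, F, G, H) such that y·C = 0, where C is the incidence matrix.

Incidence matrix C (rows=places, cols=transitions):
       T0   T1   T2
    A   0   -1    0
    B   2    0    0
    C   0   -4    0
    D   0    0   -2
    E   0    2    0
    F  -1    0    0
    G   0    0    4
    H  -3    0    0

Candidate y = [4, 0, -1, 0, 0, 0, 0, 0]; check y·C column-wise:
  col T0: 4·0 + 0·2 + -1·0 + 0·-1 + 0·-3 = 0
  col T1: 4·-1 + -1·-4 + 0·2 = 0
  col T2: 4·0 + -1·0 + 0·-2 + 0·4 = 0

y = (A:4, B:0, C:-1, D:0, E:0, F:0, G:0, H:0)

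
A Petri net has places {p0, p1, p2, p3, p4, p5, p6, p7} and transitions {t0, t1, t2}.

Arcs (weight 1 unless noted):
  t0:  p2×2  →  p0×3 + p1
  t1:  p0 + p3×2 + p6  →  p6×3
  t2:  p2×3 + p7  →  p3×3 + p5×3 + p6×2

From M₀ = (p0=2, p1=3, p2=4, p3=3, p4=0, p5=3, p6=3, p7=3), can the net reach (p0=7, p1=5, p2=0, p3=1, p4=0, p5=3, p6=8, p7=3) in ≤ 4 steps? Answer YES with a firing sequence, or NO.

NO — not reachable within 4 firings

depth 0: 1 marking
depth 1: 4 markings reached so far
depth 2: 7 markings reached so far
depth 3: 9 markings reached so far
depth 4: 9 markings reached so far
(frontier empty at depth 4; search complete)
target is not among the 9 markings reachable within 4 steps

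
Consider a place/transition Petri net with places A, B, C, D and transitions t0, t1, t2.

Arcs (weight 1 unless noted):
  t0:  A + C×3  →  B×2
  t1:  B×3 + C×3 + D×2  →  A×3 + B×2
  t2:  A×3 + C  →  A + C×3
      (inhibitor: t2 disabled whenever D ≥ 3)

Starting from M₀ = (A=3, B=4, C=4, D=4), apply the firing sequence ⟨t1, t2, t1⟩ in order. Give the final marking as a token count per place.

(A=7, B=2, C=0, D=0)

step 1: fire t1:  (A=3, B=4, C=4, D=4) → (A=6, B=3, C=1, D=2)
step 2: fire t2:  (A=6, B=3, C=1, D=2) → (A=4, B=3, C=3, D=2)
step 3: fire t1:  (A=4, B=3, C=3, D=2) → (A=7, B=2, C=0, D=0)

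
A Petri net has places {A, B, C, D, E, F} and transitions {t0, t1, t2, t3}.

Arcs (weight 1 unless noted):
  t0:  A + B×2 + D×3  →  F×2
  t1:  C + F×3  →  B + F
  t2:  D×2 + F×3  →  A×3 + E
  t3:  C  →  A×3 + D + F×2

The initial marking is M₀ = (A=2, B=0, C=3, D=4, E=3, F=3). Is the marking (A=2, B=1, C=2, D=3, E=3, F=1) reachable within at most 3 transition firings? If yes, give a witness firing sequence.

depth 0: 1 marking
depth 1: 4 markings reached so far
depth 2: 7 markings reached so far
depth 3: 12 markings reached so far
target is not among the 12 markings reachable within 3 steps

NO — not reachable within 3 firings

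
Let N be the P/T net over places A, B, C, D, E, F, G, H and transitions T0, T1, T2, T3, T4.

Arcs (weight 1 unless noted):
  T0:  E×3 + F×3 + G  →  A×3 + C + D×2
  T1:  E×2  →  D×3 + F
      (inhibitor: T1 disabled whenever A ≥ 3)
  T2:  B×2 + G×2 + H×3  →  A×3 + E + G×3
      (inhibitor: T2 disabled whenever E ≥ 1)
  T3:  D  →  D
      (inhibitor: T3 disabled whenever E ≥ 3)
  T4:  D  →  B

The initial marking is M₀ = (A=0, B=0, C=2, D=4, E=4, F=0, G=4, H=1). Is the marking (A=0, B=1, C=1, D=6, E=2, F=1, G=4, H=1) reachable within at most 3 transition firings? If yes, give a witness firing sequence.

NO — not reachable within 3 firings

depth 0: 1 marking
depth 1: 3 markings reached so far
depth 2: 6 markings reached so far
depth 3: 9 markings reached so far
target is not among the 9 markings reachable within 3 steps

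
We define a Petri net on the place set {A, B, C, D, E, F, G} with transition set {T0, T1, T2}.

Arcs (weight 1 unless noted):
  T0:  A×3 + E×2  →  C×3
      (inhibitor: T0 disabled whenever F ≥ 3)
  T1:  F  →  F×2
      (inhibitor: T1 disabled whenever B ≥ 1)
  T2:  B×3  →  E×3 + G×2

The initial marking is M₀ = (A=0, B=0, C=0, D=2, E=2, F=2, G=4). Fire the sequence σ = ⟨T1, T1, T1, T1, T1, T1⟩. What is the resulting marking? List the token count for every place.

(A=0, B=0, C=0, D=2, E=2, F=8, G=4)

step 1: fire T1:  (A=0, B=0, C=0, D=2, E=2, F=2, G=4) → (A=0, B=0, C=0, D=2, E=2, F=3, G=4)
step 2: fire T1:  (A=0, B=0, C=0, D=2, E=2, F=3, G=4) → (A=0, B=0, C=0, D=2, E=2, F=4, G=4)
step 3: fire T1:  (A=0, B=0, C=0, D=2, E=2, F=4, G=4) → (A=0, B=0, C=0, D=2, E=2, F=5, G=4)
step 4: fire T1:  (A=0, B=0, C=0, D=2, E=2, F=5, G=4) → (A=0, B=0, C=0, D=2, E=2, F=6, G=4)
step 5: fire T1:  (A=0, B=0, C=0, D=2, E=2, F=6, G=4) → (A=0, B=0, C=0, D=2, E=2, F=7, G=4)
step 6: fire T1:  (A=0, B=0, C=0, D=2, E=2, F=7, G=4) → (A=0, B=0, C=0, D=2, E=2, F=8, G=4)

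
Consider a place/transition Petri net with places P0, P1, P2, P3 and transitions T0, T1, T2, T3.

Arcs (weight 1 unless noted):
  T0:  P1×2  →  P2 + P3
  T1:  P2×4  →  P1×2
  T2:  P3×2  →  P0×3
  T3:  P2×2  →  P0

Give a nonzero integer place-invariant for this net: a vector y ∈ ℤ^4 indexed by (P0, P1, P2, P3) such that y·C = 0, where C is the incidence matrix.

y = (P0:2, P1:2, P2:1, P3:3)

Incidence matrix C (rows=places, cols=transitions):
       T0   T1   T2   T3
   P0   0    0    3    1
   P1  -2    2    0    0
   P2   1   -4    0   -2
   P3   1    0   -2    0

Candidate y = [2, 2, 1, 3]; check y·C column-wise:
  col T0: 2·0 + 2·-2 + 1·1 + 3·1 = 0
  col T1: 2·0 + 2·2 + 1·-4 + 3·0 = 0
  col T2: 2·3 + 2·0 + 1·0 + 3·-2 = 0
  col T3: 2·1 + 2·0 + 1·-2 + 3·0 = 0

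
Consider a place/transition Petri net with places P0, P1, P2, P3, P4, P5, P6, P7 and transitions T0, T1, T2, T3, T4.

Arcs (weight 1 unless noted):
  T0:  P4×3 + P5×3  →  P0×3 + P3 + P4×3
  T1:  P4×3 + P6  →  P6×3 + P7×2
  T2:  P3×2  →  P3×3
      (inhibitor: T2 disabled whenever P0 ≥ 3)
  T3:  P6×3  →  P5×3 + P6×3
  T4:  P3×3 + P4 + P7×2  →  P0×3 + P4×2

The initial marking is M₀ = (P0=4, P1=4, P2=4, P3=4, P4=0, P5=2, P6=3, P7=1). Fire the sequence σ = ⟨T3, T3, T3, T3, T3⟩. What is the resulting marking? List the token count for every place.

(P0=4, P1=4, P2=4, P3=4, P4=0, P5=17, P6=3, P7=1)

step 1: fire T3:  (P0=4, P1=4, P2=4, P3=4, P4=0, P5=2, P6=3, P7=1) → (P0=4, P1=4, P2=4, P3=4, P4=0, P5=5, P6=3, P7=1)
step 2: fire T3:  (P0=4, P1=4, P2=4, P3=4, P4=0, P5=5, P6=3, P7=1) → (P0=4, P1=4, P2=4, P3=4, P4=0, P5=8, P6=3, P7=1)
step 3: fire T3:  (P0=4, P1=4, P2=4, P3=4, P4=0, P5=8, P6=3, P7=1) → (P0=4, P1=4, P2=4, P3=4, P4=0, P5=11, P6=3, P7=1)
step 4: fire T3:  (P0=4, P1=4, P2=4, P3=4, P4=0, P5=11, P6=3, P7=1) → (P0=4, P1=4, P2=4, P3=4, P4=0, P5=14, P6=3, P7=1)
step 5: fire T3:  (P0=4, P1=4, P2=4, P3=4, P4=0, P5=14, P6=3, P7=1) → (P0=4, P1=4, P2=4, P3=4, P4=0, P5=17, P6=3, P7=1)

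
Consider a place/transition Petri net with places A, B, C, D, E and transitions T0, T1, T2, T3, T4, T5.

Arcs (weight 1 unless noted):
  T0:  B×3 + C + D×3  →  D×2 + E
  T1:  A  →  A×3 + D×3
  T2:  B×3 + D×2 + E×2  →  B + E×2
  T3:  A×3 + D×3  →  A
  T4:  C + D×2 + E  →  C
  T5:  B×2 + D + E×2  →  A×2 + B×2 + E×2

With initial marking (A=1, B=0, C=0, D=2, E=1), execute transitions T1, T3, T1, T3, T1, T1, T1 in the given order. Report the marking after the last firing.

step 1: fire T1:  (A=1, B=0, C=0, D=2, E=1) → (A=3, B=0, C=0, D=5, E=1)
step 2: fire T3:  (A=3, B=0, C=0, D=5, E=1) → (A=1, B=0, C=0, D=2, E=1)
step 3: fire T1:  (A=1, B=0, C=0, D=2, E=1) → (A=3, B=0, C=0, D=5, E=1)
step 4: fire T3:  (A=3, B=0, C=0, D=5, E=1) → (A=1, B=0, C=0, D=2, E=1)
step 5: fire T1:  (A=1, B=0, C=0, D=2, E=1) → (A=3, B=0, C=0, D=5, E=1)
step 6: fire T1:  (A=3, B=0, C=0, D=5, E=1) → (A=5, B=0, C=0, D=8, E=1)
step 7: fire T1:  (A=5, B=0, C=0, D=8, E=1) → (A=7, B=0, C=0, D=11, E=1)

(A=7, B=0, C=0, D=11, E=1)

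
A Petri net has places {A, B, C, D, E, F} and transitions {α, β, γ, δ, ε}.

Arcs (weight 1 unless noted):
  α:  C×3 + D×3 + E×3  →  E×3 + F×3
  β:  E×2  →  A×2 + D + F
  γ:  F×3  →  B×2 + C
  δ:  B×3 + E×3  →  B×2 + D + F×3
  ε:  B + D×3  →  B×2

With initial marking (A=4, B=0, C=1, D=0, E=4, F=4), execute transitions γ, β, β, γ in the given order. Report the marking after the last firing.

(A=8, B=4, C=3, D=2, E=0, F=0)

step 1: fire γ:  (A=4, B=0, C=1, D=0, E=4, F=4) → (A=4, B=2, C=2, D=0, E=4, F=1)
step 2: fire β:  (A=4, B=2, C=2, D=0, E=4, F=1) → (A=6, B=2, C=2, D=1, E=2, F=2)
step 3: fire β:  (A=6, B=2, C=2, D=1, E=2, F=2) → (A=8, B=2, C=2, D=2, E=0, F=3)
step 4: fire γ:  (A=8, B=2, C=2, D=2, E=0, F=3) → (A=8, B=4, C=3, D=2, E=0, F=0)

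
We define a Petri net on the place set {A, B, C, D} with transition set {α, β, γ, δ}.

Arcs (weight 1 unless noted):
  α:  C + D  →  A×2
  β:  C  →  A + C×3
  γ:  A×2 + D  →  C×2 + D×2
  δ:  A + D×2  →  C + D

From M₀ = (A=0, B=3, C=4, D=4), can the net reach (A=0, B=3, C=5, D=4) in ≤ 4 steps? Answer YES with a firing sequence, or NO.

step 1: fire α:  (A=0, B=3, C=4, D=4) → (A=2, B=3, C=3, D=3)
step 2: fire γ:  (A=2, B=3, C=3, D=3) → (A=0, B=3, C=5, D=4)

YES — reachable via ⟨α, γ⟩ (2 firings)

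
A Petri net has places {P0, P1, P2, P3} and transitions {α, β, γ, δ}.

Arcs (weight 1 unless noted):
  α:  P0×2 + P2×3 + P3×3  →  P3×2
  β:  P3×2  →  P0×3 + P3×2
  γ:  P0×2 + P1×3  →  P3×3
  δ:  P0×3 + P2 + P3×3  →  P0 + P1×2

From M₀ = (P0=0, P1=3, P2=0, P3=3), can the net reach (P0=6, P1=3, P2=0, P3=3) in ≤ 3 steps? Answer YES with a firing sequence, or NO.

YES — reachable via ⟨β, β⟩ (2 firings)

step 1: fire β:  (P0=0, P1=3, P2=0, P3=3) → (P0=3, P1=3, P2=0, P3=3)
step 2: fire β:  (P0=3, P1=3, P2=0, P3=3) → (P0=6, P1=3, P2=0, P3=3)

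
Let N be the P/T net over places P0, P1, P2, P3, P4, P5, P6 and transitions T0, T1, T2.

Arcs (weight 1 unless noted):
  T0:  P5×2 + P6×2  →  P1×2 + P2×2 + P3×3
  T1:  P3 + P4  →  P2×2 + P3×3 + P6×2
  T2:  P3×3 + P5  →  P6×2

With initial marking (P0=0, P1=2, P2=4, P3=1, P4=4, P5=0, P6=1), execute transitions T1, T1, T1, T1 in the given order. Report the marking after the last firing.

step 1: fire T1:  (P0=0, P1=2, P2=4, P3=1, P4=4, P5=0, P6=1) → (P0=0, P1=2, P2=6, P3=3, P4=3, P5=0, P6=3)
step 2: fire T1:  (P0=0, P1=2, P2=6, P3=3, P4=3, P5=0, P6=3) → (P0=0, P1=2, P2=8, P3=5, P4=2, P5=0, P6=5)
step 3: fire T1:  (P0=0, P1=2, P2=8, P3=5, P4=2, P5=0, P6=5) → (P0=0, P1=2, P2=10, P3=7, P4=1, P5=0, P6=7)
step 4: fire T1:  (P0=0, P1=2, P2=10, P3=7, P4=1, P5=0, P6=7) → (P0=0, P1=2, P2=12, P3=9, P4=0, P5=0, P6=9)

(P0=0, P1=2, P2=12, P3=9, P4=0, P5=0, P6=9)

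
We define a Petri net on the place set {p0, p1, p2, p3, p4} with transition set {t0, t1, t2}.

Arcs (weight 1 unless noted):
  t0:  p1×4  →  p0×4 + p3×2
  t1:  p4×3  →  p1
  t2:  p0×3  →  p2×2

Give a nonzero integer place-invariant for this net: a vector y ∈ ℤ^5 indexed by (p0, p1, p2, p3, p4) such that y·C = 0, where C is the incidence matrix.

y = (p0:2, p1:0, p2:3, p3:-4, p4:0)

Incidence matrix C (rows=places, cols=transitions):
       t0   t1   t2
   p0   4    0   -3
   p1  -4    1    0
   p2   0    0    2
   p3   2    0    0
   p4   0   -3    0

Candidate y = [2, 0, 3, -4, 0]; check y·C column-wise:
  col t0: 2·4 + 0·-4 + 3·0 + -4·2 = 0
  col t1: 2·0 + 0·1 + 3·0 + -4·0 + 0·-3 = 0
  col t2: 2·-3 + 3·2 + -4·0 = 0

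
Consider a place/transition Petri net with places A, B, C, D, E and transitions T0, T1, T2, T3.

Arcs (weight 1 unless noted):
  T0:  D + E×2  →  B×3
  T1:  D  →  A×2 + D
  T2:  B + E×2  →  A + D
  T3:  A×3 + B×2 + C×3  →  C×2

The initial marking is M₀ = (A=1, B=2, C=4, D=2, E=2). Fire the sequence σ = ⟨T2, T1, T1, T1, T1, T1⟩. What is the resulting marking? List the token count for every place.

(A=12, B=1, C=4, D=3, E=0)

step 1: fire T2:  (A=1, B=2, C=4, D=2, E=2) → (A=2, B=1, C=4, D=3, E=0)
step 2: fire T1:  (A=2, B=1, C=4, D=3, E=0) → (A=4, B=1, C=4, D=3, E=0)
step 3: fire T1:  (A=4, B=1, C=4, D=3, E=0) → (A=6, B=1, C=4, D=3, E=0)
step 4: fire T1:  (A=6, B=1, C=4, D=3, E=0) → (A=8, B=1, C=4, D=3, E=0)
step 5: fire T1:  (A=8, B=1, C=4, D=3, E=0) → (A=10, B=1, C=4, D=3, E=0)
step 6: fire T1:  (A=10, B=1, C=4, D=3, E=0) → (A=12, B=1, C=4, D=3, E=0)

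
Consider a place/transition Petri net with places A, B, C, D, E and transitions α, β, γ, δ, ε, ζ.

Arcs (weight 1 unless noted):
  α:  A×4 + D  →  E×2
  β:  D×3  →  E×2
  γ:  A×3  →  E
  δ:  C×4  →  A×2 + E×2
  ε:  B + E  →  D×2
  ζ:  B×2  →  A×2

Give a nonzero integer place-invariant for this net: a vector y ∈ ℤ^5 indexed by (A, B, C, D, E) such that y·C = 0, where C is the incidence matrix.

Incidence matrix C (rows=places, cols=transitions):
        α    β    γ    δ    ε    ζ
    A  -4    0   -3    2    0    2
    B   0    0    0    0   -1   -2
    C   0    0    0   -4    0    0
    D  -1   -3    0    0    2    0
    E   2    2    1    2   -1    0

Candidate y = [1, 1, 2, 2, 3]; check y·C column-wise:
  col α: 1·-4 + 1·0 + 2·0 + 2·-1 + 3·2 = 0
  col β: 1·0 + 1·0 + 2·0 + 2·-3 + 3·2 = 0
  col γ: 1·-3 + 1·0 + 2·0 + 2·0 + 3·1 = 0
  col δ: 1·2 + 1·0 + 2·-4 + 2·0 + 3·2 = 0
  col ε: 1·0 + 1·-1 + 2·0 + 2·2 + 3·-1 = 0
  col ζ: 1·2 + 1·-2 + 2·0 + 2·0 + 3·0 = 0

y = (A:1, B:1, C:2, D:2, E:3)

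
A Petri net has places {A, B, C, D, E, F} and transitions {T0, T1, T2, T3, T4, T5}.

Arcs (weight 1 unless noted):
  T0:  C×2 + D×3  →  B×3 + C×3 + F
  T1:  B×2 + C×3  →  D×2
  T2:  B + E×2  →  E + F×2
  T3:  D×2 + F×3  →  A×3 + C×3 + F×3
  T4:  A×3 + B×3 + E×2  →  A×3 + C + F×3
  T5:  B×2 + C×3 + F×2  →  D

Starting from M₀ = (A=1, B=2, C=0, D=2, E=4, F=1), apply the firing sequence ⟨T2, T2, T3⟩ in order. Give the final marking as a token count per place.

step 1: fire T2:  (A=1, B=2, C=0, D=2, E=4, F=1) → (A=1, B=1, C=0, D=2, E=3, F=3)
step 2: fire T2:  (A=1, B=1, C=0, D=2, E=3, F=3) → (A=1, B=0, C=0, D=2, E=2, F=5)
step 3: fire T3:  (A=1, B=0, C=0, D=2, E=2, F=5) → (A=4, B=0, C=3, D=0, E=2, F=5)

(A=4, B=0, C=3, D=0, E=2, F=5)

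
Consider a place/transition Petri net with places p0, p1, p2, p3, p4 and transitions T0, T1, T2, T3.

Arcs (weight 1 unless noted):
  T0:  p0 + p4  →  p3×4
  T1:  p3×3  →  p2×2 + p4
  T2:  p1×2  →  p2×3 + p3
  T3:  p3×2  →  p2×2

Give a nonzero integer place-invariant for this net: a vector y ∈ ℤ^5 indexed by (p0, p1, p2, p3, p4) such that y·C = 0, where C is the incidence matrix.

Incidence matrix C (rows=places, cols=transitions):
       T0   T1   T2   T3
   p0  -1    0    0    0
   p1   0    0   -2    0
   p2   0    2    3    2
   p3   4   -3    1   -2
   p4  -1    1    0    0

Candidate y = [3, 2, 1, 1, 1]; check y·C column-wise:
  col T0: 3·-1 + 2·0 + 1·0 + 1·4 + 1·-1 = 0
  col T1: 3·0 + 2·0 + 1·2 + 1·-3 + 1·1 = 0
  col T2: 3·0 + 2·-2 + 1·3 + 1·1 + 1·0 = 0
  col T3: 3·0 + 2·0 + 1·2 + 1·-2 + 1·0 = 0

y = (p0:3, p1:2, p2:1, p3:1, p4:1)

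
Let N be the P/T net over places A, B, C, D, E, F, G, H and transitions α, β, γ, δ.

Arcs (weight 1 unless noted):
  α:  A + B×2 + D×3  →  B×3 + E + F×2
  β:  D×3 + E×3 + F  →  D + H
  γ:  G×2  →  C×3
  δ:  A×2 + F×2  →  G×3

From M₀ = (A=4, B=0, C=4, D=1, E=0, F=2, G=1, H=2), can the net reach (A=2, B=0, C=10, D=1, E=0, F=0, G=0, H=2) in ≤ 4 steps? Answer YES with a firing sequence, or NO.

step 1: fire δ:  (A=4, B=0, C=4, D=1, E=0, F=2, G=1, H=2) → (A=2, B=0, C=4, D=1, E=0, F=0, G=4, H=2)
step 2: fire γ:  (A=2, B=0, C=4, D=1, E=0, F=0, G=4, H=2) → (A=2, B=0, C=7, D=1, E=0, F=0, G=2, H=2)
step 3: fire γ:  (A=2, B=0, C=7, D=1, E=0, F=0, G=2, H=2) → (A=2, B=0, C=10, D=1, E=0, F=0, G=0, H=2)

YES — reachable via ⟨δ, γ, γ⟩ (3 firings)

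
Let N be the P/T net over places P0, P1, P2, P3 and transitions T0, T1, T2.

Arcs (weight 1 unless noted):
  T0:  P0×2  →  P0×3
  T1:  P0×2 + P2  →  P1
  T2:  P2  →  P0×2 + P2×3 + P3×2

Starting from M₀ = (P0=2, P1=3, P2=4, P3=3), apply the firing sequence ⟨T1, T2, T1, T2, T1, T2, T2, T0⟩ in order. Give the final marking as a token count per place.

step 1: fire T1:  (P0=2, P1=3, P2=4, P3=3) → (P0=0, P1=4, P2=3, P3=3)
step 2: fire T2:  (P0=0, P1=4, P2=3, P3=3) → (P0=2, P1=4, P2=5, P3=5)
step 3: fire T1:  (P0=2, P1=4, P2=5, P3=5) → (P0=0, P1=5, P2=4, P3=5)
step 4: fire T2:  (P0=0, P1=5, P2=4, P3=5) → (P0=2, P1=5, P2=6, P3=7)
step 5: fire T1:  (P0=2, P1=5, P2=6, P3=7) → (P0=0, P1=6, P2=5, P3=7)
step 6: fire T2:  (P0=0, P1=6, P2=5, P3=7) → (P0=2, P1=6, P2=7, P3=9)
step 7: fire T2:  (P0=2, P1=6, P2=7, P3=9) → (P0=4, P1=6, P2=9, P3=11)
step 8: fire T0:  (P0=4, P1=6, P2=9, P3=11) → (P0=5, P1=6, P2=9, P3=11)

(P0=5, P1=6, P2=9, P3=11)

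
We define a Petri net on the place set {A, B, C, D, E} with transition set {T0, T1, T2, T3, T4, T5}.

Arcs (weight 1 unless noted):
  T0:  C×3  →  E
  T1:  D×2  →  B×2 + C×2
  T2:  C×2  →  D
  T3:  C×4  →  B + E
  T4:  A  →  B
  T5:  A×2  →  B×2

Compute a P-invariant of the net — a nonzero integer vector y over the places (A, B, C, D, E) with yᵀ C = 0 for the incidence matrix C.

Incidence matrix C (rows=places, cols=transitions):
       T0   T1   T2   T3   T4   T5
    A   0    0    0    0   -1   -2
    B   0    2    0    1    1    2
    C  -3    2   -2   -4    0    0
    D   0   -2    1    0    0    0
    E   1    0    0    1    0    0

Candidate y = [1, 1, 1, 2, 3]; check y·C column-wise:
  col T0: 1·0 + 1·0 + 1·-3 + 2·0 + 3·1 = 0
  col T1: 1·0 + 1·2 + 1·2 + 2·-2 + 3·0 = 0
  col T2: 1·0 + 1·0 + 1·-2 + 2·1 + 3·0 = 0
  col T3: 1·0 + 1·1 + 1·-4 + 2·0 + 3·1 = 0
  col T4: 1·-1 + 1·1 + 1·0 + 2·0 + 3·0 = 0
  col T5: 1·-2 + 1·2 + 1·0 + 2·0 + 3·0 = 0

y = (A:1, B:1, C:1, D:2, E:3)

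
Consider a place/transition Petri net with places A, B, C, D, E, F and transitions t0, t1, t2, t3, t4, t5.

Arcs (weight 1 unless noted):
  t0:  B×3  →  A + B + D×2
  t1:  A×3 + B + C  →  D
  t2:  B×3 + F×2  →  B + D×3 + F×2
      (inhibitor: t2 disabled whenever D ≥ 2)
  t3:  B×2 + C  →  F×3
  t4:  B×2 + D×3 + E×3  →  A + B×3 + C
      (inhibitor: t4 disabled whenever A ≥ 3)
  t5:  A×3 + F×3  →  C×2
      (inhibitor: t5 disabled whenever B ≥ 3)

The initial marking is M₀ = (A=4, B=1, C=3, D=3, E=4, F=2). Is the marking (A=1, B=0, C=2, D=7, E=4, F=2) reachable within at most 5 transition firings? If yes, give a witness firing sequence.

depth 0: 1 marking
depth 1: 2 markings reached so far
depth 2: 2 markings reached so far
(frontier empty at depth 2; search complete)
target is not among the 2 markings reachable within 5 steps

NO — not reachable within 5 firings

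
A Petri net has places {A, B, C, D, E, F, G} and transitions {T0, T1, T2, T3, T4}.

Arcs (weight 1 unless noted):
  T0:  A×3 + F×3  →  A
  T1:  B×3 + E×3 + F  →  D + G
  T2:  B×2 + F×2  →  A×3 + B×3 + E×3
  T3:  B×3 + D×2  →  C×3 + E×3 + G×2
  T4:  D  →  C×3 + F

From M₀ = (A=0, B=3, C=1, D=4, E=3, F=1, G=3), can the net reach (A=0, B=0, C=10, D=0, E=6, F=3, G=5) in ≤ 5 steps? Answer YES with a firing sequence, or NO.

step 1: fire T3:  (A=0, B=3, C=1, D=4, E=3, F=1, G=3) → (A=0, B=0, C=4, D=2, E=6, F=1, G=5)
step 2: fire T4:  (A=0, B=0, C=4, D=2, E=6, F=1, G=5) → (A=0, B=0, C=7, D=1, E=6, F=2, G=5)
step 3: fire T4:  (A=0, B=0, C=7, D=1, E=6, F=2, G=5) → (A=0, B=0, C=10, D=0, E=6, F=3, G=5)

YES — reachable via ⟨T3, T4, T4⟩ (3 firings)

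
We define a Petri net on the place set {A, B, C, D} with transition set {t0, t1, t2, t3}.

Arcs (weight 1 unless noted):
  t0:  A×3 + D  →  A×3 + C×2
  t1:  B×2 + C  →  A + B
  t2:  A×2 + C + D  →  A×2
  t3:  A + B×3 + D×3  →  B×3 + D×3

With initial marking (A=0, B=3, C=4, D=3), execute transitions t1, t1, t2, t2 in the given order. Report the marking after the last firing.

(A=2, B=1, C=0, D=1)

step 1: fire t1:  (A=0, B=3, C=4, D=3) → (A=1, B=2, C=3, D=3)
step 2: fire t1:  (A=1, B=2, C=3, D=3) → (A=2, B=1, C=2, D=3)
step 3: fire t2:  (A=2, B=1, C=2, D=3) → (A=2, B=1, C=1, D=2)
step 4: fire t2:  (A=2, B=1, C=1, D=2) → (A=2, B=1, C=0, D=1)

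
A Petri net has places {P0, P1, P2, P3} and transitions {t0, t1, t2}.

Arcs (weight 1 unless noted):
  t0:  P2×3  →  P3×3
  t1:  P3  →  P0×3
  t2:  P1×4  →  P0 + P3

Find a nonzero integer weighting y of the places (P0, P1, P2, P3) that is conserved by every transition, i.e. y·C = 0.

y = (P0:1, P1:1, P2:3, P3:3)

Incidence matrix C (rows=places, cols=transitions):
       t0   t1   t2
   P0   0    3    1
   P1   0    0   -4
   P2  -3    0    0
   P3   3   -1    1

Candidate y = [1, 1, 3, 3]; check y·C column-wise:
  col t0: 1·0 + 1·0 + 3·-3 + 3·3 = 0
  col t1: 1·3 + 1·0 + 3·0 + 3·-1 = 0
  col t2: 1·1 + 1·-4 + 3·0 + 3·1 = 0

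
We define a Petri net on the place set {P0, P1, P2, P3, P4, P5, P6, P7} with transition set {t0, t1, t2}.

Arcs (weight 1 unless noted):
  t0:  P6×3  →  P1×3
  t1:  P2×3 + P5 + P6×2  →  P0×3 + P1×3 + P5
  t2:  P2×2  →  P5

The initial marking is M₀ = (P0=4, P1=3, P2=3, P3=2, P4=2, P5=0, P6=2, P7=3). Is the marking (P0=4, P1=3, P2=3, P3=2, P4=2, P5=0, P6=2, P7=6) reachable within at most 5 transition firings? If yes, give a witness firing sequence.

NO — not reachable within 5 firings

depth 0: 1 marking
depth 1: 2 markings reached so far
depth 2: 2 markings reached so far
(frontier empty at depth 2; search complete)
target is not among the 2 markings reachable within 5 steps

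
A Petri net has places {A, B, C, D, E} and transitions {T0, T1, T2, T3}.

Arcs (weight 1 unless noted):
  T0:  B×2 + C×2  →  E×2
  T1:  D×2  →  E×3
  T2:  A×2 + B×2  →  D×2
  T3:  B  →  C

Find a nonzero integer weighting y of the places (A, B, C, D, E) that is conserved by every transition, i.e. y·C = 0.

y = (A:2, B:1, C:1, D:3, E:2)

Incidence matrix C (rows=places, cols=transitions):
       T0   T1   T2   T3
    A   0    0   -2    0
    B  -2    0   -2   -1
    C  -2    0    0    1
    D   0   -2    2    0
    E   2    3    0    0

Candidate y = [2, 1, 1, 3, 2]; check y·C column-wise:
  col T0: 2·0 + 1·-2 + 1·-2 + 3·0 + 2·2 = 0
  col T1: 2·0 + 1·0 + 1·0 + 3·-2 + 2·3 = 0
  col T2: 2·-2 + 1·-2 + 1·0 + 3·2 + 2·0 = 0
  col T3: 2·0 + 1·-1 + 1·1 + 3·0 + 2·0 = 0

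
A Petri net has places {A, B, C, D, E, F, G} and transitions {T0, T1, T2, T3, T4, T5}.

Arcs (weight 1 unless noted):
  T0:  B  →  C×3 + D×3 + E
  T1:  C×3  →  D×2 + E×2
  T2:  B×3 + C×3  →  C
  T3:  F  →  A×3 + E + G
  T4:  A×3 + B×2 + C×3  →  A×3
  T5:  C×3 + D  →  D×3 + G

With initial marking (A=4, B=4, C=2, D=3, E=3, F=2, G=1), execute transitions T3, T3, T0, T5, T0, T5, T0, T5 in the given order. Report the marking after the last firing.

step 1: fire T3:  (A=4, B=4, C=2, D=3, E=3, F=2, G=1) → (A=7, B=4, C=2, D=3, E=4, F=1, G=2)
step 2: fire T3:  (A=7, B=4, C=2, D=3, E=4, F=1, G=2) → (A=10, B=4, C=2, D=3, E=5, F=0, G=3)
step 3: fire T0:  (A=10, B=4, C=2, D=3, E=5, F=0, G=3) → (A=10, B=3, C=5, D=6, E=6, F=0, G=3)
step 4: fire T5:  (A=10, B=3, C=5, D=6, E=6, F=0, G=3) → (A=10, B=3, C=2, D=8, E=6, F=0, G=4)
step 5: fire T0:  (A=10, B=3, C=2, D=8, E=6, F=0, G=4) → (A=10, B=2, C=5, D=11, E=7, F=0, G=4)
step 6: fire T5:  (A=10, B=2, C=5, D=11, E=7, F=0, G=4) → (A=10, B=2, C=2, D=13, E=7, F=0, G=5)
step 7: fire T0:  (A=10, B=2, C=2, D=13, E=7, F=0, G=5) → (A=10, B=1, C=5, D=16, E=8, F=0, G=5)
step 8: fire T5:  (A=10, B=1, C=5, D=16, E=8, F=0, G=5) → (A=10, B=1, C=2, D=18, E=8, F=0, G=6)

(A=10, B=1, C=2, D=18, E=8, F=0, G=6)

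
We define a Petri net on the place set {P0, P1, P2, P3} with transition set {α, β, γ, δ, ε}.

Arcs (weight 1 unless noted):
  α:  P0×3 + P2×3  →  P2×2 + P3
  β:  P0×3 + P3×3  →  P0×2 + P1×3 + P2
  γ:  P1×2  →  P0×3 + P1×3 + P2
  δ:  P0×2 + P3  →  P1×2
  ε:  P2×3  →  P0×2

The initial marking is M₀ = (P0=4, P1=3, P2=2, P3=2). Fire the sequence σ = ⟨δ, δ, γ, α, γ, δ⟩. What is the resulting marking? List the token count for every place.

(P0=1, P1=11, P2=3, P3=0)

step 1: fire δ:  (P0=4, P1=3, P2=2, P3=2) → (P0=2, P1=5, P2=2, P3=1)
step 2: fire δ:  (P0=2, P1=5, P2=2, P3=1) → (P0=0, P1=7, P2=2, P3=0)
step 3: fire γ:  (P0=0, P1=7, P2=2, P3=0) → (P0=3, P1=8, P2=3, P3=0)
step 4: fire α:  (P0=3, P1=8, P2=3, P3=0) → (P0=0, P1=8, P2=2, P3=1)
step 5: fire γ:  (P0=0, P1=8, P2=2, P3=1) → (P0=3, P1=9, P2=3, P3=1)
step 6: fire δ:  (P0=3, P1=9, P2=3, P3=1) → (P0=1, P1=11, P2=3, P3=0)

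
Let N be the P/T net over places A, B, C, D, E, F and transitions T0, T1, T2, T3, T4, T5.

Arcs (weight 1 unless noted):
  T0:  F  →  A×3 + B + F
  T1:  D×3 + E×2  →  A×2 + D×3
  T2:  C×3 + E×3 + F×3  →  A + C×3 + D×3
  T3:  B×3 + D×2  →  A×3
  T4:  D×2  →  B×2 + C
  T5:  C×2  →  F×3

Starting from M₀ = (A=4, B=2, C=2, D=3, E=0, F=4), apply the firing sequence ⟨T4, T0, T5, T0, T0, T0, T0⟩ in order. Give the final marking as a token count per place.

step 1: fire T4:  (A=4, B=2, C=2, D=3, E=0, F=4) → (A=4, B=4, C=3, D=1, E=0, F=4)
step 2: fire T0:  (A=4, B=4, C=3, D=1, E=0, F=4) → (A=7, B=5, C=3, D=1, E=0, F=4)
step 3: fire T5:  (A=7, B=5, C=3, D=1, E=0, F=4) → (A=7, B=5, C=1, D=1, E=0, F=7)
step 4: fire T0:  (A=7, B=5, C=1, D=1, E=0, F=7) → (A=10, B=6, C=1, D=1, E=0, F=7)
step 5: fire T0:  (A=10, B=6, C=1, D=1, E=0, F=7) → (A=13, B=7, C=1, D=1, E=0, F=7)
step 6: fire T0:  (A=13, B=7, C=1, D=1, E=0, F=7) → (A=16, B=8, C=1, D=1, E=0, F=7)
step 7: fire T0:  (A=16, B=8, C=1, D=1, E=0, F=7) → (A=19, B=9, C=1, D=1, E=0, F=7)

(A=19, B=9, C=1, D=1, E=0, F=7)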